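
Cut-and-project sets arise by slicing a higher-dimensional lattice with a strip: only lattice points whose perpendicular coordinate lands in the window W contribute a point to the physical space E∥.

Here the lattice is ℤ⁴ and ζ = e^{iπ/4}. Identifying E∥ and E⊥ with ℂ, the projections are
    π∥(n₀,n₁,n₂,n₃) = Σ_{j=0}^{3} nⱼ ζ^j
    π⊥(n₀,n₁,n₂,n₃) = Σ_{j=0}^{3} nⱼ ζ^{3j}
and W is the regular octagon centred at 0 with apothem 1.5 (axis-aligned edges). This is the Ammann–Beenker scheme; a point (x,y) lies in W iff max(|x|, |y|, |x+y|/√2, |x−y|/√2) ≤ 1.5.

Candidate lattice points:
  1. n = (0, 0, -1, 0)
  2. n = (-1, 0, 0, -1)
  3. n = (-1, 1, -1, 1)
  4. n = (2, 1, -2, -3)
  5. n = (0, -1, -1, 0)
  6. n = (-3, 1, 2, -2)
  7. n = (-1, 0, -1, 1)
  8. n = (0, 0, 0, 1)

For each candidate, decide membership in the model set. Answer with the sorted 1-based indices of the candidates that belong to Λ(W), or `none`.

With ζ = e^{iπ/4} the internal vectors are ζ^0,ζ^3,ζ^6,ζ^9.
#1 (0, 0, -1, 0): internal (0.00000, 1.00000); octagon support 1.00000 vs apothem 1.5 → ∈ W
#2 (-1, 0, 0, -1): internal (-1.70711, -0.70711); octagon support 1.70711 vs apothem 1.5 → ∉ W
#3 (-1, 1, -1, 1): internal (-1.00000, 2.41421); octagon support 2.41421 vs apothem 1.5 → ∉ W
#4 (2, 1, -2, -3): internal (-0.82843, 0.58579); octagon support 1.00000 vs apothem 1.5 → ∈ W
#5 (0, -1, -1, 0): internal (0.70711, 0.29289); octagon support 0.70711 vs apothem 1.5 → ∈ W
#6 (-3, 1, 2, -2): internal (-5.12132, -2.70711); octagon support 5.53553 vs apothem 1.5 → ∉ W
#7 (-1, 0, -1, 1): internal (-0.29289, 1.70711); octagon support 1.70711 vs apothem 1.5 → ∉ W
#8 (0, 0, 0, 1): internal (0.70711, 0.70711); octagon support 1.00000 vs apothem 1.5 → ∈ W

1, 4, 5, 8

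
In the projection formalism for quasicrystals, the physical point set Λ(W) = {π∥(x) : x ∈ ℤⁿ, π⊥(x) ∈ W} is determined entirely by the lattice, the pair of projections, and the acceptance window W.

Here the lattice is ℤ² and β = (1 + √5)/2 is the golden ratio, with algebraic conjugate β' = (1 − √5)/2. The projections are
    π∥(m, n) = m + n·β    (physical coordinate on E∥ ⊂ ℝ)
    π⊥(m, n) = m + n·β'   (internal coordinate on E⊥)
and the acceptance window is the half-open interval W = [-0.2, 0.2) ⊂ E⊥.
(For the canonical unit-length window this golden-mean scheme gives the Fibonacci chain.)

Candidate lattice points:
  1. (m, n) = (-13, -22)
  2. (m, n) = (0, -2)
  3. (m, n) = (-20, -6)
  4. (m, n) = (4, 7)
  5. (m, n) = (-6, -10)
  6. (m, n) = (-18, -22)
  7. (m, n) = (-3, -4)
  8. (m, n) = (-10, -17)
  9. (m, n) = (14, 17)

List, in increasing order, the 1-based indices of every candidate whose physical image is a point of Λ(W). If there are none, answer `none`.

5

Compute β' = (1−√5)/2 = -0.6180, so π⊥(m,n) = m -0.6180·n.
candidate 1: (m,n)=(-13,-22) → π∥ = -13-22·β ≈ -48.5967, π⊥ = -13-22·β' ≈ 0.5967 ∉ [-0.2, 0.2) ⇒ out
candidate 2: (m,n)=(0,-2) → π∥ = 0-2·β ≈ -3.2361, π⊥ = 0-2·β' ≈ 1.2361 ∉ [-0.2, 0.2) ⇒ out
candidate 3: (m,n)=(-20,-6) → π∥ = -20-6·β ≈ -29.7082, π⊥ = -20-6·β' ≈ -16.2918 ∉ [-0.2, 0.2) ⇒ out
candidate 4: (m,n)=(4,7) → π∥ = 4+7·β ≈ 15.3262, π⊥ = 4+7·β' ≈ -0.3262 ∉ [-0.2, 0.2) ⇒ out
candidate 5: (m,n)=(-6,-10) → π∥ = -6-10·β ≈ -22.1803, π⊥ = -6-10·β' ≈ 0.1803 ∈ [-0.2, 0.2) ⇒ IN Λ
candidate 6: (m,n)=(-18,-22) → π∥ = -18-22·β ≈ -53.5967, π⊥ = -18-22·β' ≈ -4.4033 ∉ [-0.2, 0.2) ⇒ out
candidate 7: (m,n)=(-3,-4) → π∥ = -3-4·β ≈ -9.4721, π⊥ = -3-4·β' ≈ -0.5279 ∉ [-0.2, 0.2) ⇒ out
candidate 8: (m,n)=(-10,-17) → π∥ = -10-17·β ≈ -37.5066, π⊥ = -10-17·β' ≈ 0.5066 ∉ [-0.2, 0.2) ⇒ out
candidate 9: (m,n)=(14,17) → π∥ = 14+17·β ≈ 41.5066, π⊥ = 14+17·β' ≈ 3.4934 ∉ [-0.2, 0.2) ⇒ out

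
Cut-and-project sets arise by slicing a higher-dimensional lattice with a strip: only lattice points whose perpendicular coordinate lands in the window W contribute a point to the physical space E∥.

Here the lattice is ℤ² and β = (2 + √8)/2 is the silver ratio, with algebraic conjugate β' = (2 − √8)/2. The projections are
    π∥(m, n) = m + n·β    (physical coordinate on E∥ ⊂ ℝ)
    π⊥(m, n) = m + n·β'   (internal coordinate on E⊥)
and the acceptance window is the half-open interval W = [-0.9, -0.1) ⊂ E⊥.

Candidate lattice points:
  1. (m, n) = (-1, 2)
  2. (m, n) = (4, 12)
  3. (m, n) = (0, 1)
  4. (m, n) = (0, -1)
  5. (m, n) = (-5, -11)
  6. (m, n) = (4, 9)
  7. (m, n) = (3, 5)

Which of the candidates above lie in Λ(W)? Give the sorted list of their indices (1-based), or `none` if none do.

β' = (2−√8)/2 ≈ -0.414214.
#1 (-1,2): internal coord -1 + (2)·β' = -1.828427; -1.828427 ∉ [-0.9, -0.1) → out
#2 (4,12): internal coord 4 + (12)·β' = -0.970563; -0.970563 ∉ [-0.9, -0.1) → out
#3 (0,1): internal coord 0 + (1)·β' = -0.414214; -0.414214 ∈ [-0.9, -0.1) → IN Λ
#4 (0,-1): internal coord 0 + (-1)·β' = +0.414214; +0.414214 ∉ [-0.9, -0.1) → out
#5 (-5,-11): internal coord -5 + (-11)·β' = -0.443651; -0.443651 ∈ [-0.9, -0.1) → IN Λ
#6 (4,9): internal coord 4 + (9)·β' = +0.272078; +0.272078 ∉ [-0.9, -0.1) → out
#7 (3,5): internal coord 3 + (5)·β' = +0.928932; +0.928932 ∉ [-0.9, -0.1) → out

3, 5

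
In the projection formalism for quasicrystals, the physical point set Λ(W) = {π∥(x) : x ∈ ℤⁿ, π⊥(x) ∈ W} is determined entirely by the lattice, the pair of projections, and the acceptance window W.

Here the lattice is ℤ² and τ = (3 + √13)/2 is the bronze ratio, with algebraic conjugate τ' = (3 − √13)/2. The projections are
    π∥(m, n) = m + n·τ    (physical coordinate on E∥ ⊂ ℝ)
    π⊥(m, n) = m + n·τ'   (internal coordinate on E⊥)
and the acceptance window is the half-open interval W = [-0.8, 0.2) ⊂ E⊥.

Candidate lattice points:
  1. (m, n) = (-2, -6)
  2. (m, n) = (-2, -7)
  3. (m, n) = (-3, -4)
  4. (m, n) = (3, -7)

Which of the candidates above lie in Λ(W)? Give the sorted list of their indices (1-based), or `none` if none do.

Numerically τ ≈ 3.30278 and τ' = −1/τ ≈ -0.30278.
#1 (-2,-6): internal coord -2 + (-6)·τ' = -0.18335; -0.18335 ∈ [-0.8, 0.2) → IN Λ
#2 (-2,-7): internal coord -2 + (-7)·τ' = +0.11943; +0.11943 ∈ [-0.8, 0.2) → IN Λ
#3 (-3,-4): internal coord -3 + (-4)·τ' = -1.78890; -1.78890 ∉ [-0.8, 0.2) → out
#4 (3,-7): internal coord 3 + (-7)·τ' = +5.11943; +5.11943 ∉ [-0.8, 0.2) → out

1, 2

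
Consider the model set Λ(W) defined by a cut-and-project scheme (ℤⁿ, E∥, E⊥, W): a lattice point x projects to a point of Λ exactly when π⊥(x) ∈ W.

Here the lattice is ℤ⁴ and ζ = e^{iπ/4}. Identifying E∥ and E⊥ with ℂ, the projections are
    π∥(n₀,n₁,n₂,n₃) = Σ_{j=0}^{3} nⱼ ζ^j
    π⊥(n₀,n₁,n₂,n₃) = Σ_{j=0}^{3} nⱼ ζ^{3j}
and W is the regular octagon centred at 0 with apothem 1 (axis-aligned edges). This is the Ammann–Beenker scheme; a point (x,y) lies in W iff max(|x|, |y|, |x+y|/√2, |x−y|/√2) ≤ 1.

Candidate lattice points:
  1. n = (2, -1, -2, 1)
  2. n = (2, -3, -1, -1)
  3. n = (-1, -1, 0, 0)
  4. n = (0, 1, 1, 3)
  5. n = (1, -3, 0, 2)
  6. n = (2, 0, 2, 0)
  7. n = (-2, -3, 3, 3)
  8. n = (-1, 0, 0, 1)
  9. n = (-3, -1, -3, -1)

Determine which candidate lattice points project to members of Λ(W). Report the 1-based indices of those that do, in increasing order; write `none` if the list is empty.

3, 8

With ζ = e^{iπ/4} the internal vectors are ζ^0,ζ^3,ζ^6,ζ^9.
#1 (2, -1, -2, 1): internal (3.41421, 2.00000); octagon support 3.82843 vs apothem 1 → ∉ W
#2 (2, -3, -1, -1): internal (3.41421, -1.82843); octagon support 3.70711 vs apothem 1 → ∉ W
#3 (-1, -1, 0, 0): internal (-0.29289, -0.70711); octagon support 0.70711 vs apothem 1 → ∈ W
#4 (0, 1, 1, 3): internal (1.41421, 1.82843); octagon support 2.29289 vs apothem 1 → ∉ W
#5 (1, -3, 0, 2): internal (4.53553, -0.70711); octagon support 4.53553 vs apothem 1 → ∉ W
#6 (2, 0, 2, 0): internal (2.00000, -2.00000); octagon support 2.82843 vs apothem 1 → ∉ W
#7 (-2, -3, 3, 3): internal (2.24264, -3.00000); octagon support 3.70711 vs apothem 1 → ∉ W
#8 (-1, 0, 0, 1): internal (-0.29289, 0.70711); octagon support 0.70711 vs apothem 1 → ∈ W
#9 (-3, -1, -3, -1): internal (-3.00000, 1.58579); octagon support 3.24264 vs apothem 1 → ∉ W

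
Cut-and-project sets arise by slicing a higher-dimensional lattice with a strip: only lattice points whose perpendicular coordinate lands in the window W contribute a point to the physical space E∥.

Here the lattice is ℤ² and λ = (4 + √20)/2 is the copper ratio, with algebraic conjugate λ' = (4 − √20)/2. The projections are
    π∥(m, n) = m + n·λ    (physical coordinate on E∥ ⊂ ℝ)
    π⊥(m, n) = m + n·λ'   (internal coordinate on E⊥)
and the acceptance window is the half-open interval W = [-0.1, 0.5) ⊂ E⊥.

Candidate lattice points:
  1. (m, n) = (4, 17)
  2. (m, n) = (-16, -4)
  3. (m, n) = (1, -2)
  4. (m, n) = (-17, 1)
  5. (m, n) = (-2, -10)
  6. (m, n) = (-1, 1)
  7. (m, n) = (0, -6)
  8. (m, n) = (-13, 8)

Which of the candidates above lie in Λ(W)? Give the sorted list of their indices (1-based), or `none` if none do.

1, 5

Numerically λ ≈ 4.2361 and λ' = −1/λ ≈ -0.2361.
#1 (4,17): internal coord 4 + (17)·λ' = -0.0132; -0.0132 ∈ [-0.1, 0.5) → IN Λ
#2 (-16,-4): internal coord -16 + (-4)·λ' = -15.0557; -15.0557 ∉ [-0.1, 0.5) → out
#3 (1,-2): internal coord 1 + (-2)·λ' = +1.4721; +1.4721 ∉ [-0.1, 0.5) → out
#4 (-17,1): internal coord -17 + (1)·λ' = -17.2361; -17.2361 ∉ [-0.1, 0.5) → out
#5 (-2,-10): internal coord -2 + (-10)·λ' = +0.3607; +0.3607 ∈ [-0.1, 0.5) → IN Λ
#6 (-1,1): internal coord -1 + (1)·λ' = -1.2361; -1.2361 ∉ [-0.1, 0.5) → out
#7 (0,-6): internal coord 0 + (-6)·λ' = +1.4164; +1.4164 ∉ [-0.1, 0.5) → out
#8 (-13,8): internal coord -13 + (8)·λ' = -14.8885; -14.8885 ∉ [-0.1, 0.5) → out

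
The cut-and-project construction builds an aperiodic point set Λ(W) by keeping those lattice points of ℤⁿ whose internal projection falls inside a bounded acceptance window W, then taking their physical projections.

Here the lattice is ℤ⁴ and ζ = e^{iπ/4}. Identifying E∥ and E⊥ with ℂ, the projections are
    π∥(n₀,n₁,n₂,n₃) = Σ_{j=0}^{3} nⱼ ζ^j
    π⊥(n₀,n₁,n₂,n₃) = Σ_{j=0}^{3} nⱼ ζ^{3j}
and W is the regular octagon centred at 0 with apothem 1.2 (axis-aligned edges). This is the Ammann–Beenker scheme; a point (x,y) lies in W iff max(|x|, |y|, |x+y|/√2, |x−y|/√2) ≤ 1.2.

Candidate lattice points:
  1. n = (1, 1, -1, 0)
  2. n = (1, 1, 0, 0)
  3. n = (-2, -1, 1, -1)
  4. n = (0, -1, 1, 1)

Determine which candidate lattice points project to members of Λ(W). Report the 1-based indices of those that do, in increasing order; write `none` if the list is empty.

2

Internal map: ζ^{3j} for j=0..3 gives (1,0), (−√2/2,√2/2), (0,−1), (√2/2,√2/2).
candidate 1: n = (1, 1, -1, 0) → π⊥ ≈ (+0.292893, +1.707107); max(|x|,|y|,|x±y|/√2) = 1.707107 > 1.2 ⇒ ∉ W
candidate 2: n = (1, 1, 0, 0) → π⊥ ≈ (+0.292893, +0.707107); max(|x|,|y|,|x±y|/√2) = 0.707107 ≤ 1.2 ⇒ ∈ W
candidate 3: n = (-2, -1, 1, -1) → π⊥ ≈ (-2.000000, -2.414214); max(|x|,|y|,|x±y|/√2) = 3.121320 > 1.2 ⇒ ∉ W
candidate 4: n = (0, -1, 1, 1) → π⊥ ≈ (+1.414214, -1.000000); max(|x|,|y|,|x±y|/√2) = 1.707107 > 1.2 ⇒ ∉ W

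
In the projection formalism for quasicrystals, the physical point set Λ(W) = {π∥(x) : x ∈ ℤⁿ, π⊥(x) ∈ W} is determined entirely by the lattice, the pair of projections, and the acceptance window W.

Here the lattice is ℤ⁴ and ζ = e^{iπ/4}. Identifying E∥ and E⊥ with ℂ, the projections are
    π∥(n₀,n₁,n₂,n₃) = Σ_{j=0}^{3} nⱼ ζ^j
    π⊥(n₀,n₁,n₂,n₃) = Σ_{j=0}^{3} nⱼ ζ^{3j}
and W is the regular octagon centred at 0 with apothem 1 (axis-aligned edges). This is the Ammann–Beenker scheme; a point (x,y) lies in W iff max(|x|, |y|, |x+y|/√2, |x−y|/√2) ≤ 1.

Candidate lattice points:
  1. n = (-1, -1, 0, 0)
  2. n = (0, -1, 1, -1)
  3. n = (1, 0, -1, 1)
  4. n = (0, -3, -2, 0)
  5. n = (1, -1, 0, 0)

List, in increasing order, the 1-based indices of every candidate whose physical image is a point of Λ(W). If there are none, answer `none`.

Internal map: ζ^{3j} for j=0..3 gives (1,0), (−√2/2,√2/2), (0,−1), (√2/2,√2/2).
candidate 1: n = (-1, -1, 0, 0) → π⊥ ≈ (-0.2929, -0.7071); max(|x|,|y|,|x±y|/√2) = 0.7071 ≤ 1 ⇒ ∈ W
candidate 2: n = (0, -1, 1, -1) → π⊥ ≈ (+0.0000, -2.4142); max(|x|,|y|,|x±y|/√2) = 2.4142 > 1 ⇒ ∉ W
candidate 3: n = (1, 0, -1, 1) → π⊥ ≈ (+1.7071, +1.7071); max(|x|,|y|,|x±y|/√2) = 2.4142 > 1 ⇒ ∉ W
candidate 4: n = (0, -3, -2, 0) → π⊥ ≈ (+2.1213, -0.1213); max(|x|,|y|,|x±y|/√2) = 2.1213 > 1 ⇒ ∉ W
candidate 5: n = (1, -1, 0, 0) → π⊥ ≈ (+1.7071, -0.7071); max(|x|,|y|,|x±y|/√2) = 1.7071 > 1 ⇒ ∉ W

1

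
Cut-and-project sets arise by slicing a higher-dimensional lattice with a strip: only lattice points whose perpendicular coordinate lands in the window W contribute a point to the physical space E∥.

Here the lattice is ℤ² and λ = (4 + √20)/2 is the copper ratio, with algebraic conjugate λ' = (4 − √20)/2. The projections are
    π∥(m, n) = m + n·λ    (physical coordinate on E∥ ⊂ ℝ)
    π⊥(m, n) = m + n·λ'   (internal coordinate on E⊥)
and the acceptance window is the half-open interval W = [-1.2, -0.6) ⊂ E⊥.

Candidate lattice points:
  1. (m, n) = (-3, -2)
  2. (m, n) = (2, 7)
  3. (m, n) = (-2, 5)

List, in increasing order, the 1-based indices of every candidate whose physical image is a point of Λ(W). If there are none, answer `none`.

λ' = (4−√20)/2 ≈ -0.236068.
#1 (-3,-2): internal coord -3 + (-2)·λ' = -2.527864; -2.527864 ∉ [-1.2, -0.6) → out
#2 (2,7): internal coord 2 + (7)·λ' = +0.347524; +0.347524 ∉ [-1.2, -0.6) → out
#3 (-2,5): internal coord -2 + (5)·λ' = -3.180340; -3.180340 ∉ [-1.2, -0.6) → out

none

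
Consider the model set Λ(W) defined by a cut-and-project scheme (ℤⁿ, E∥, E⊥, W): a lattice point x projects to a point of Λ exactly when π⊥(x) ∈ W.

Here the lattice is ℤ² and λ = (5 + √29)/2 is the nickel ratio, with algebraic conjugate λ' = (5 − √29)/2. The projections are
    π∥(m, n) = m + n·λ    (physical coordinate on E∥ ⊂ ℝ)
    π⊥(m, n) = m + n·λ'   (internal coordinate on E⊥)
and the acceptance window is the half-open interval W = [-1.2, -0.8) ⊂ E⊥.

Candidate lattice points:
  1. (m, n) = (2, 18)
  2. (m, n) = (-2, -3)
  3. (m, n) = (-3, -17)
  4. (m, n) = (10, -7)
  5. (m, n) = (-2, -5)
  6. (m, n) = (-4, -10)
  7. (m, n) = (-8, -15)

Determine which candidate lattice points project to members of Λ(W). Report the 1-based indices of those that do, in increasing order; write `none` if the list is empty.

Compute λ' = (5−√29)/2 = -0.19258, so π⊥(m,n) = m -0.19258·n.
#1 (2,18): internal coord 2 + (18)·λ' = -1.46648; -1.46648 ∉ [-1.2, -0.8) → out
#2 (-2,-3): internal coord -2 + (-3)·λ' = -1.42225; -1.42225 ∉ [-1.2, -0.8) → out
#3 (-3,-17): internal coord -3 + (-17)·λ' = +0.27390; +0.27390 ∉ [-1.2, -0.8) → out
#4 (10,-7): internal coord 10 + (-7)·λ' = +11.34808; +11.34808 ∉ [-1.2, -0.8) → out
#5 (-2,-5): internal coord -2 + (-5)·λ' = -1.03709; -1.03709 ∈ [-1.2, -0.8) → IN Λ
#6 (-4,-10): internal coord -4 + (-10)·λ' = -2.07418; -2.07418 ∉ [-1.2, -0.8) → out
#7 (-8,-15): internal coord -8 + (-15)·λ' = -5.11126; -5.11126 ∉ [-1.2, -0.8) → out

5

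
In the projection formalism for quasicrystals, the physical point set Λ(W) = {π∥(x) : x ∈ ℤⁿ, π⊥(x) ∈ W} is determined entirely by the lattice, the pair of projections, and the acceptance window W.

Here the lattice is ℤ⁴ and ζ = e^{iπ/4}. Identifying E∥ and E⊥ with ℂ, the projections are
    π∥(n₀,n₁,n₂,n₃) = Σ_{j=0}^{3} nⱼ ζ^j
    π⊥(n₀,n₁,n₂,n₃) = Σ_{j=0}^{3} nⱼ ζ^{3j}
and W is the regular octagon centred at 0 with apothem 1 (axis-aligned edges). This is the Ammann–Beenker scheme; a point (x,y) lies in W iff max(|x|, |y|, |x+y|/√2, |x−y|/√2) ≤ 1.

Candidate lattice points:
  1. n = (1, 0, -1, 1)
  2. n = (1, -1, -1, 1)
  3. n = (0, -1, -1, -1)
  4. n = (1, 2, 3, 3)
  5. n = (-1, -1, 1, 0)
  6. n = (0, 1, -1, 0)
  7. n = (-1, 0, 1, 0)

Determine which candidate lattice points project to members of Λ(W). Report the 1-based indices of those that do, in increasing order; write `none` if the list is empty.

Internal map: ζ^{3j} for j=0..3 gives (1,0), (−√2/2,√2/2), (0,−1), (√2/2,√2/2).
candidate 1: n = (1, 0, -1, 1) → π⊥ ≈ (+1.70711, +1.70711); max(|x|,|y|,|x±y|/√2) = 2.41421 > 1 ⇒ ∉ W
candidate 2: n = (1, -1, -1, 1) → π⊥ ≈ (+2.41421, +1.00000); max(|x|,|y|,|x±y|/√2) = 2.41421 > 1 ⇒ ∉ W
candidate 3: n = (0, -1, -1, -1) → π⊥ ≈ (+0.00000, -0.41421); max(|x|,|y|,|x±y|/√2) = 0.41421 ≤ 1 ⇒ ∈ W
candidate 4: n = (1, 2, 3, 3) → π⊥ ≈ (+1.70711, +0.53553); max(|x|,|y|,|x±y|/√2) = 1.70711 > 1 ⇒ ∉ W
candidate 5: n = (-1, -1, 1, 0) → π⊥ ≈ (-0.29289, -1.70711); max(|x|,|y|,|x±y|/√2) = 1.70711 > 1 ⇒ ∉ W
candidate 6: n = (0, 1, -1, 0) → π⊥ ≈ (-0.70711, +1.70711); max(|x|,|y|,|x±y|/√2) = 1.70711 > 1 ⇒ ∉ W
candidate 7: n = (-1, 0, 1, 0) → π⊥ ≈ (-1.00000, -1.00000); max(|x|,|y|,|x±y|/√2) = 1.41421 > 1 ⇒ ∉ W

3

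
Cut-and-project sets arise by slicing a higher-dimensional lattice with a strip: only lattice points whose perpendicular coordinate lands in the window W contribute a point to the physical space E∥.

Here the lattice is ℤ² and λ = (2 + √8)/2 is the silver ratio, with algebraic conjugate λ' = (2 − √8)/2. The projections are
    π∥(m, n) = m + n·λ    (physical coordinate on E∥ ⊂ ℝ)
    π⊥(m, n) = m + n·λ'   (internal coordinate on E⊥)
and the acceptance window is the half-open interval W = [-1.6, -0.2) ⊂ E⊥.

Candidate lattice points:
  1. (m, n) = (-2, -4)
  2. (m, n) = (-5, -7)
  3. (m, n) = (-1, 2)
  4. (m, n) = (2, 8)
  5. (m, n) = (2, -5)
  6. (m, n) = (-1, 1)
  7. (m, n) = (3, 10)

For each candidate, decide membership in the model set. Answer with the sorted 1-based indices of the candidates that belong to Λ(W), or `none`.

Numerically λ ≈ 2.41421 and λ' = −1/λ ≈ -0.41421.
#1 (-2,-4): internal coord -2 + (-4)·λ' = -0.34315; -0.34315 ∈ [-1.6, -0.2) → IN Λ
#2 (-5,-7): internal coord -5 + (-7)·λ' = -2.10051; -2.10051 ∉ [-1.6, -0.2) → out
#3 (-1,2): internal coord -1 + (2)·λ' = -1.82843; -1.82843 ∉ [-1.6, -0.2) → out
#4 (2,8): internal coord 2 + (8)·λ' = -1.31371; -1.31371 ∈ [-1.6, -0.2) → IN Λ
#5 (2,-5): internal coord 2 + (-5)·λ' = +4.07107; +4.07107 ∉ [-1.6, -0.2) → out
#6 (-1,1): internal coord -1 + (1)·λ' = -1.41421; -1.41421 ∈ [-1.6, -0.2) → IN Λ
#7 (3,10): internal coord 3 + (10)·λ' = -1.14214; -1.14214 ∈ [-1.6, -0.2) → IN Λ

1, 4, 6, 7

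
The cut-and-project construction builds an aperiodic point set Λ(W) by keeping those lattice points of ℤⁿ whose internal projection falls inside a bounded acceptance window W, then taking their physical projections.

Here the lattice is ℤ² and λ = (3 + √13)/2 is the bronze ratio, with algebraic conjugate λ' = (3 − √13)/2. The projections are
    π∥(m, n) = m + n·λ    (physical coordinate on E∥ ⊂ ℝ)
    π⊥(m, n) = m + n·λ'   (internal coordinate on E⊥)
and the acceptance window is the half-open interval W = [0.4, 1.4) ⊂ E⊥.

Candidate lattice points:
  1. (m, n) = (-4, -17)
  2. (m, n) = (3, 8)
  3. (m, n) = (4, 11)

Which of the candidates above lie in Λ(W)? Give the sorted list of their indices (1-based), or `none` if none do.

Compute λ' = (3−√13)/2 = -0.30278, so π⊥(m,n) = m -0.30278·n.
[1] lift (-4,-17): star map gives 1.14719; window check 0.4 ≤ 1.14719 < 1.4 is true → IN Λ
[2] lift (3,8): star map gives 0.57779; window check 0.4 ≤ 0.57779 < 1.4 is true → IN Λ
[3] lift (4,11): star map gives 0.66947; window check 0.4 ≤ 0.66947 < 1.4 is true → IN Λ

1, 2, 3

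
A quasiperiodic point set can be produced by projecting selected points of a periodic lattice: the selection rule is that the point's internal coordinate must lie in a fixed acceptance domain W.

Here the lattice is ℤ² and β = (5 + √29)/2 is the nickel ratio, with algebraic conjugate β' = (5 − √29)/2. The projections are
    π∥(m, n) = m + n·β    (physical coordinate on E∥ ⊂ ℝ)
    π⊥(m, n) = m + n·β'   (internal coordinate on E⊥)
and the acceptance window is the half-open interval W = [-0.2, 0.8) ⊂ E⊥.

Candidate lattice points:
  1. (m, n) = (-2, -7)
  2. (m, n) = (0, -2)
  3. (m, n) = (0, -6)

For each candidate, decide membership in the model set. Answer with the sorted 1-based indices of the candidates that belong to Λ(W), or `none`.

2

β' = (5−√29)/2 ≈ -0.19258.
candidate 1: (m,n)=(-2,-7) → π∥ = -2-7·β ≈ -38.34808, π⊥ = -2-7·β' ≈ -0.65192 ∉ [-0.2, 0.8) ⇒ out
candidate 2: (m,n)=(0,-2) → π∥ = 0-2·β ≈ -10.38516, π⊥ = 0-2·β' ≈ 0.38516 ∈ [-0.2, 0.8) ⇒ IN Λ
candidate 3: (m,n)=(0,-6) → π∥ = 0-6·β ≈ -31.15549, π⊥ = 0-6·β' ≈ 1.15549 ∉ [-0.2, 0.8) ⇒ out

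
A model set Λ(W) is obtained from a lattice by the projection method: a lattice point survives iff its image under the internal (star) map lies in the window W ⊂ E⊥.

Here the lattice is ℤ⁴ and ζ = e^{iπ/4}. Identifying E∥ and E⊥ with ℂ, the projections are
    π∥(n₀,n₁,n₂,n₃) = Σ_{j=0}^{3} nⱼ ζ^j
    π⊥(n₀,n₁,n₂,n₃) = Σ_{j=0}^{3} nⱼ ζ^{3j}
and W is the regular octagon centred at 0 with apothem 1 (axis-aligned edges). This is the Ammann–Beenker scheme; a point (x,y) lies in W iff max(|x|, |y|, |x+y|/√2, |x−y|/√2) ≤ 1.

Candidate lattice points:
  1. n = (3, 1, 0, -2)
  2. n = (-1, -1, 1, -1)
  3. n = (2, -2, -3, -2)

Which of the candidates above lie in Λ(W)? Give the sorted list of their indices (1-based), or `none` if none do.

Internal map: ζ^{3j} for j=0..3 gives (1,0), (−√2/2,√2/2), (0,−1), (√2/2,√2/2).
#1 (3, 1, 0, -2): internal (0.87868, -0.70711); octagon support 1.12132 vs apothem 1 → ∉ W
#2 (-1, -1, 1, -1): internal (-1.00000, -2.41421); octagon support 2.41421 vs apothem 1 → ∉ W
#3 (2, -2, -3, -2): internal (2.00000, 0.17157); octagon support 2.00000 vs apothem 1 → ∉ W

none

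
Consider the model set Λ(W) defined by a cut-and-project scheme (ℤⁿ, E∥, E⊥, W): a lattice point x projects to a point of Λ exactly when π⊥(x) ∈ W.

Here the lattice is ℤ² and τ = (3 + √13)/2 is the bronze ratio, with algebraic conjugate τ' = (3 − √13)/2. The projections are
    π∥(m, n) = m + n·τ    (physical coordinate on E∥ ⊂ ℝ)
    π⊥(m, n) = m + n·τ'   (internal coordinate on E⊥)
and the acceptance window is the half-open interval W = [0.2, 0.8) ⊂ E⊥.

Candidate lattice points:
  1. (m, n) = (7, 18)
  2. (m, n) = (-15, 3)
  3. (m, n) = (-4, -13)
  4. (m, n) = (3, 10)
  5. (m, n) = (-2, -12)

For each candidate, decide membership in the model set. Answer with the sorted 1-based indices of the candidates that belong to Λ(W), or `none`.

none

Compute τ' = (3−√13)/2 = -0.30278, so π⊥(m,n) = m -0.30278·n.
#1 (7,18): internal coord 7 + (18)·τ' = +1.55004; +1.55004 ∉ [0.2, 0.8) → out
#2 (-15,3): internal coord -15 + (3)·τ' = -15.90833; -15.90833 ∉ [0.2, 0.8) → out
#3 (-4,-13): internal coord -4 + (-13)·τ' = -0.06392; -0.06392 ∉ [0.2, 0.8) → out
#4 (3,10): internal coord 3 + (10)·τ' = -0.02776; -0.02776 ∉ [0.2, 0.8) → out
#5 (-2,-12): internal coord -2 + (-12)·τ' = +1.63331; +1.63331 ∉ [0.2, 0.8) → out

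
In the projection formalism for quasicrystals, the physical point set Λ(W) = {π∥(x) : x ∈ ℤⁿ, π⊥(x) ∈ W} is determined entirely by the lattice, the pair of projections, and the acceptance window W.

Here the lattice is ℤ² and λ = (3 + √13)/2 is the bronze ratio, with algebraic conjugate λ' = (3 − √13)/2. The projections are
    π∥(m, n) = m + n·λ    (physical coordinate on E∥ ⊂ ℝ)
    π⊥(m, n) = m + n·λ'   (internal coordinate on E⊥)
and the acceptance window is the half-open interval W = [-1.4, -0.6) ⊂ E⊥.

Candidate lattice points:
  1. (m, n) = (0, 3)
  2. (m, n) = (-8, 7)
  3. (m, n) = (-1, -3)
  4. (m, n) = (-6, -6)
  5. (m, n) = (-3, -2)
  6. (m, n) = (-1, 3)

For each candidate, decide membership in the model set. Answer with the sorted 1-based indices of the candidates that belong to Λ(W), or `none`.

Numerically λ ≈ 3.302776 and λ' = −1/λ ≈ -0.302776.
candidate 1: (m,n)=(0,3) → π∥ = 0+3·λ ≈ 9.908327, π⊥ = 0+3·λ' ≈ -0.908327 ∈ [-1.4, -0.6) ⇒ IN Λ
candidate 2: (m,n)=(-8,7) → π∥ = -8+7·λ ≈ 15.119429, π⊥ = -8+7·λ' ≈ -10.119429 ∉ [-1.4, -0.6) ⇒ out
candidate 3: (m,n)=(-1,-3) → π∥ = -1-3·λ ≈ -10.908327, π⊥ = -1-3·λ' ≈ -0.091673 ∉ [-1.4, -0.6) ⇒ out
candidate 4: (m,n)=(-6,-6) → π∥ = -6-6·λ ≈ -25.816654, π⊥ = -6-6·λ' ≈ -4.183346 ∉ [-1.4, -0.6) ⇒ out
candidate 5: (m,n)=(-3,-2) → π∥ = -3-2·λ ≈ -9.605551, π⊥ = -3-2·λ' ≈ -2.394449 ∉ [-1.4, -0.6) ⇒ out
candidate 6: (m,n)=(-1,3) → π∥ = -1+3·λ ≈ 8.908327, π⊥ = -1+3·λ' ≈ -1.908327 ∉ [-1.4, -0.6) ⇒ out

1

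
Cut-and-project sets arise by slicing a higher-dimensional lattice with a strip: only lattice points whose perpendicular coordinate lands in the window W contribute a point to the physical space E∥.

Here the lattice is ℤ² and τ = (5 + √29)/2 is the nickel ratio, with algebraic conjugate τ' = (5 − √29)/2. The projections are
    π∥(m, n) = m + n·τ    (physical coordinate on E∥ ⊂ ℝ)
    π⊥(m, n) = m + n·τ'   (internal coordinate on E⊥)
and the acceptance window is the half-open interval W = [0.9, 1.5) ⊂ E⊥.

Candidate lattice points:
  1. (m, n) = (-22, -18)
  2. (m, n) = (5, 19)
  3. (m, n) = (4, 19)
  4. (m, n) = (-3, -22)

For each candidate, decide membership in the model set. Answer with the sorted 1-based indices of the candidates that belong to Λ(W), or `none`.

2, 4

Numerically τ ≈ 5.1926 and τ' = −1/τ ≈ -0.1926.
candidate 1: (m,n)=(-22,-18) → π∥ = -22-18·τ ≈ -115.4665, π⊥ = -22-18·τ' ≈ -18.5335 ∉ [0.9, 1.5) ⇒ out
candidate 2: (m,n)=(5,19) → π∥ = 5+19·τ ≈ 103.6591, π⊥ = 5+19·τ' ≈ 1.3409 ∈ [0.9, 1.5) ⇒ IN Λ
candidate 3: (m,n)=(4,19) → π∥ = 4+19·τ ≈ 102.6591, π⊥ = 4+19·τ' ≈ 0.3409 ∉ [0.9, 1.5) ⇒ out
candidate 4: (m,n)=(-3,-22) → π∥ = -3-22·τ ≈ -117.2368, π⊥ = -3-22·τ' ≈ 1.2368 ∈ [0.9, 1.5) ⇒ IN Λ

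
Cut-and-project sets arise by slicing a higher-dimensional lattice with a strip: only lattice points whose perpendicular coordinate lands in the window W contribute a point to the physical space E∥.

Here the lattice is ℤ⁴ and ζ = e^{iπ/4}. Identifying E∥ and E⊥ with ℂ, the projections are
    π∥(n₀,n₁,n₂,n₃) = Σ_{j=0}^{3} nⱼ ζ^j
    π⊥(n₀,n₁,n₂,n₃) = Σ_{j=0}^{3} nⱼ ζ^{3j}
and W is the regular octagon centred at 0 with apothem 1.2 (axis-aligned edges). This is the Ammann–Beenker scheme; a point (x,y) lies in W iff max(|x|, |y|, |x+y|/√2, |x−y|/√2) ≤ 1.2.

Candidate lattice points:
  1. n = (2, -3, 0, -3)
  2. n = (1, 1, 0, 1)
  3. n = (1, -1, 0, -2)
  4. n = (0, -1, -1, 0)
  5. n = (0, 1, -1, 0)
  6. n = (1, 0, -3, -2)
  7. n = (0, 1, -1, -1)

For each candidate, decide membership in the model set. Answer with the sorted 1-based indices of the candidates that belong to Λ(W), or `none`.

Internal map: ζ^{3j} for j=0..3 gives (1,0), (−√2/2,√2/2), (0,−1), (√2/2,√2/2).
candidate 1: n = (2, -3, 0, -3) → π⊥ ≈ (+2.0000, -4.2426); max(|x|,|y|,|x±y|/√2) = 4.4142 > 1.2 ⇒ ∉ W
candidate 2: n = (1, 1, 0, 1) → π⊥ ≈ (+1.0000, +1.4142); max(|x|,|y|,|x±y|/√2) = 1.7071 > 1.2 ⇒ ∉ W
candidate 3: n = (1, -1, 0, -2) → π⊥ ≈ (+0.2929, -2.1213); max(|x|,|y|,|x±y|/√2) = 2.1213 > 1.2 ⇒ ∉ W
candidate 4: n = (0, -1, -1, 0) → π⊥ ≈ (+0.7071, +0.2929); max(|x|,|y|,|x±y|/√2) = 0.7071 ≤ 1.2 ⇒ ∈ W
candidate 5: n = (0, 1, -1, 0) → π⊥ ≈ (-0.7071, +1.7071); max(|x|,|y|,|x±y|/√2) = 1.7071 > 1.2 ⇒ ∉ W
candidate 6: n = (1, 0, -3, -2) → π⊥ ≈ (-0.4142, +1.5858); max(|x|,|y|,|x±y|/√2) = 1.5858 > 1.2 ⇒ ∉ W
candidate 7: n = (0, 1, -1, -1) → π⊥ ≈ (-1.4142, +1.0000); max(|x|,|y|,|x±y|/√2) = 1.7071 > 1.2 ⇒ ∉ W

4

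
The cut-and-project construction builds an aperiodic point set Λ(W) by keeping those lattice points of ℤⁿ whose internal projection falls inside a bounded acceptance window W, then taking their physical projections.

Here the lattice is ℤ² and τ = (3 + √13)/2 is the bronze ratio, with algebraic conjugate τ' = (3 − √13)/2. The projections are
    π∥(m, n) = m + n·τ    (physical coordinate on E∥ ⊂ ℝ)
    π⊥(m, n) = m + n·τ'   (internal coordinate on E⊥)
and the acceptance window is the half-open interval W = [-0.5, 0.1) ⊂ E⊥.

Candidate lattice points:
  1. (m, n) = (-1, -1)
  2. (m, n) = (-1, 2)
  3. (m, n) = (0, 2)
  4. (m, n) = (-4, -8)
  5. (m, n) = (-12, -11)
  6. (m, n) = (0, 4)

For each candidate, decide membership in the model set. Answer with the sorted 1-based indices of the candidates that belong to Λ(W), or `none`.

none

Numerically τ ≈ 3.302776 and τ' = −1/τ ≈ -0.302776.
#1 (-1,-1): internal coord -1 + (-1)·τ' = -0.697224; -0.697224 ∉ [-0.5, 0.1) → out
#2 (-1,2): internal coord -1 + (2)·τ' = -1.605551; -1.605551 ∉ [-0.5, 0.1) → out
#3 (0,2): internal coord 0 + (2)·τ' = -0.605551; -0.605551 ∉ [-0.5, 0.1) → out
#4 (-4,-8): internal coord -4 + (-8)·τ' = -1.577795; -1.577795 ∉ [-0.5, 0.1) → out
#5 (-12,-11): internal coord -12 + (-11)·τ' = -8.669468; -8.669468 ∉ [-0.5, 0.1) → out
#6 (0,4): internal coord 0 + (4)·τ' = -1.211103; -1.211103 ∉ [-0.5, 0.1) → out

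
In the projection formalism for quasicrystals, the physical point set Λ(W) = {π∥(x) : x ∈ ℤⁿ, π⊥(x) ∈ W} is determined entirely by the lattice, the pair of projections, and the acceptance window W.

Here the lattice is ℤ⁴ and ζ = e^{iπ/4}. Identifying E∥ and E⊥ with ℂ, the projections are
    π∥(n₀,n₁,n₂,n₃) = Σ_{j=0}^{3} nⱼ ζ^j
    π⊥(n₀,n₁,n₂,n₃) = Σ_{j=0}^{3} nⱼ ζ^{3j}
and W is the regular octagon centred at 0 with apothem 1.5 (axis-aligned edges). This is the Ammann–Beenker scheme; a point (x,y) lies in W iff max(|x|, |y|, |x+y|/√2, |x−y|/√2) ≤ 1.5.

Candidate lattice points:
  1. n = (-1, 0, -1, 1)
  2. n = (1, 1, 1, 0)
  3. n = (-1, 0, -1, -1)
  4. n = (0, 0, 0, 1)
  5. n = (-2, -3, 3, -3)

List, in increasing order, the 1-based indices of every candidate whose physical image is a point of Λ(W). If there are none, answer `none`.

2, 4

Internal map: ζ^{3j} for j=0..3 gives (1,0), (−√2/2,√2/2), (0,−1), (√2/2,√2/2).
candidate 1: n = (-1, 0, -1, 1) → π⊥ ≈ (-0.292893, +1.707107); max(|x|,|y|,|x±y|/√2) = 1.707107 > 1.5 ⇒ ∉ W
candidate 2: n = (1, 1, 1, 0) → π⊥ ≈ (+0.292893, -0.292893); max(|x|,|y|,|x±y|/√2) = 0.414214 ≤ 1.5 ⇒ ∈ W
candidate 3: n = (-1, 0, -1, -1) → π⊥ ≈ (-1.707107, +0.292893); max(|x|,|y|,|x±y|/√2) = 1.707107 > 1.5 ⇒ ∉ W
candidate 4: n = (0, 0, 0, 1) → π⊥ ≈ (+0.707107, +0.707107); max(|x|,|y|,|x±y|/√2) = 1.000000 ≤ 1.5 ⇒ ∈ W
candidate 5: n = (-2, -3, 3, -3) → π⊥ ≈ (-2.000000, -7.242641); max(|x|,|y|,|x±y|/√2) = 7.242641 > 1.5 ⇒ ∉ W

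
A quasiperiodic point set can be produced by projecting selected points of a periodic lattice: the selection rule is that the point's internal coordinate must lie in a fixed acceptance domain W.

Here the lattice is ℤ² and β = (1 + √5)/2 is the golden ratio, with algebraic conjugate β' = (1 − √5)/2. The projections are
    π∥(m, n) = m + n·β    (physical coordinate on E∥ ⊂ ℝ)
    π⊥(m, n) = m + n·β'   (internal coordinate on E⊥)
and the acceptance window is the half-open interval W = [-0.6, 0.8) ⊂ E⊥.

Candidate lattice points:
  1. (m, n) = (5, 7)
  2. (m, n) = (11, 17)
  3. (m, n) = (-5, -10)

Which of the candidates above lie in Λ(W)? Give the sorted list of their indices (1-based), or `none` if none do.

1, 2

β' = (1−√5)/2 ≈ -0.618034.
candidate 1: (m,n)=(5,7) → π∥ = 5+7·β ≈ 16.326238, π⊥ = 5+7·β' ≈ 0.673762 ∈ [-0.6, 0.8) ⇒ IN Λ
candidate 2: (m,n)=(11,17) → π∥ = 11+17·β ≈ 38.506578, π⊥ = 11+17·β' ≈ 0.493422 ∈ [-0.6, 0.8) ⇒ IN Λ
candidate 3: (m,n)=(-5,-10) → π∥ = -5-10·β ≈ -21.180340, π⊥ = -5-10·β' ≈ 1.180340 ∉ [-0.6, 0.8) ⇒ out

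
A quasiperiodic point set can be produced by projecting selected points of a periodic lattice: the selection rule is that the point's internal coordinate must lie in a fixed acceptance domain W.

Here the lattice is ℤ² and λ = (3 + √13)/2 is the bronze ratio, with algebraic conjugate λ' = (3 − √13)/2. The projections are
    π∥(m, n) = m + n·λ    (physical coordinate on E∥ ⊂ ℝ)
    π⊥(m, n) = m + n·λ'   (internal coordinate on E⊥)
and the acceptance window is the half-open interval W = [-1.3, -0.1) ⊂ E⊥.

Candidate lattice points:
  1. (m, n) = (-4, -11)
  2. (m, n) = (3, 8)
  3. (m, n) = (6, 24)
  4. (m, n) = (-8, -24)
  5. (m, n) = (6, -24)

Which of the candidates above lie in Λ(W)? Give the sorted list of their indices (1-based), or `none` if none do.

1, 3, 4

Compute λ' = (3−√13)/2 = -0.302776, so π⊥(m,n) = m -0.302776·n.
[1] lift (-4,-11): star map gives -0.669468; window check -1.3 ≤ -0.669468 < -0.1 is true → IN Λ
[2] lift (3,8): star map gives 0.577795; window check -1.3 ≤ 0.577795 < -0.1 is false → out
[3] lift (6,24): star map gives -1.266615; window check -1.3 ≤ -1.266615 < -0.1 is true → IN Λ
[4] lift (-8,-24): star map gives -0.733385; window check -1.3 ≤ -0.733385 < -0.1 is true → IN Λ
[5] lift (6,-24): star map gives 13.266615; window check -1.3 ≤ 13.266615 < -0.1 is false → out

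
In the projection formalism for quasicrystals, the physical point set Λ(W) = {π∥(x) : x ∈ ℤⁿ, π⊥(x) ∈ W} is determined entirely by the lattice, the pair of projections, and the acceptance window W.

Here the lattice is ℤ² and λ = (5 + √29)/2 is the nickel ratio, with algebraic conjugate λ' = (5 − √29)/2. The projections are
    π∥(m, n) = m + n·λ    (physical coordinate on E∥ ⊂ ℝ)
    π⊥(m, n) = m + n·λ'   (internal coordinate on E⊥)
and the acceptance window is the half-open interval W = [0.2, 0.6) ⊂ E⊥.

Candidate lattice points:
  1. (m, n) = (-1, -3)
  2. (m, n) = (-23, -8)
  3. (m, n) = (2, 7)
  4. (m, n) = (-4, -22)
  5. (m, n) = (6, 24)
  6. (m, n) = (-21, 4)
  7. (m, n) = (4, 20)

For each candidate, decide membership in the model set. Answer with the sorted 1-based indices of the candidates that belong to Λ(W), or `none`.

4

λ' = (5−√29)/2 ≈ -0.1926.
candidate 1: (m,n)=(-1,-3) → π∥ = -1-3·λ ≈ -16.5777, π⊥ = -1-3·λ' ≈ -0.4223 ∉ [0.2, 0.6) ⇒ out
candidate 2: (m,n)=(-23,-8) → π∥ = -23-8·λ ≈ -64.5407, π⊥ = -23-8·λ' ≈ -21.4593 ∉ [0.2, 0.6) ⇒ out
candidate 3: (m,n)=(2,7) → π∥ = 2+7·λ ≈ 38.3481, π⊥ = 2+7·λ' ≈ 0.6519 ∉ [0.2, 0.6) ⇒ out
candidate 4: (m,n)=(-4,-22) → π∥ = -4-22·λ ≈ -118.2368, π⊥ = -4-22·λ' ≈ 0.2368 ∈ [0.2, 0.6) ⇒ IN Λ
candidate 5: (m,n)=(6,24) → π∥ = 6+24·λ ≈ 130.6220, π⊥ = 6+24·λ' ≈ 1.3780 ∉ [0.2, 0.6) ⇒ out
candidate 6: (m,n)=(-21,4) → π∥ = -21+4·λ ≈ -0.2297, π⊥ = -21+4·λ' ≈ -21.7703 ∉ [0.2, 0.6) ⇒ out
candidate 7: (m,n)=(4,20) → π∥ = 4+20·λ ≈ 107.8516, π⊥ = 4+20·λ' ≈ 0.1484 ∉ [0.2, 0.6) ⇒ out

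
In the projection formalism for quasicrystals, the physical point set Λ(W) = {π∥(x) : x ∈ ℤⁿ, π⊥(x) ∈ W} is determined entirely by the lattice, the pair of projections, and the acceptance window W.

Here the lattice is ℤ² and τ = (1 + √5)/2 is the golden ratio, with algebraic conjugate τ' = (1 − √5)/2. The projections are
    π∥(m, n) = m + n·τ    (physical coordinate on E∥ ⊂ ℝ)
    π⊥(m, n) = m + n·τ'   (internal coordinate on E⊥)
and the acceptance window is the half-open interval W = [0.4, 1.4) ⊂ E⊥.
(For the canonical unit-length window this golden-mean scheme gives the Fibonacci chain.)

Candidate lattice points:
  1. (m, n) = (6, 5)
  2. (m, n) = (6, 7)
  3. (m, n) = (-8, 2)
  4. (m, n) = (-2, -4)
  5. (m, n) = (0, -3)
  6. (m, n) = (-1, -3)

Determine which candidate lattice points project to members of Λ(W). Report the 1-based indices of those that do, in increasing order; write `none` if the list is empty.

4, 6

Numerically τ ≈ 1.61803 and τ' = −1/τ ≈ -0.61803.
candidate 1: (m,n)=(6,5) → π∥ = 6+5·τ ≈ 14.09017, π⊥ = 6+5·τ' ≈ 2.90983 ∉ [0.4, 1.4) ⇒ out
candidate 2: (m,n)=(6,7) → π∥ = 6+7·τ ≈ 17.32624, π⊥ = 6+7·τ' ≈ 1.67376 ∉ [0.4, 1.4) ⇒ out
candidate 3: (m,n)=(-8,2) → π∥ = -8+2·τ ≈ -4.76393, π⊥ = -8+2·τ' ≈ -9.23607 ∉ [0.4, 1.4) ⇒ out
candidate 4: (m,n)=(-2,-4) → π∥ = -2-4·τ ≈ -8.47214, π⊥ = -2-4·τ' ≈ 0.47214 ∈ [0.4, 1.4) ⇒ IN Λ
candidate 5: (m,n)=(0,-3) → π∥ = 0-3·τ ≈ -4.85410, π⊥ = 0-3·τ' ≈ 1.85410 ∉ [0.4, 1.4) ⇒ out
candidate 6: (m,n)=(-1,-3) → π∥ = -1-3·τ ≈ -5.85410, π⊥ = -1-3·τ' ≈ 0.85410 ∈ [0.4, 1.4) ⇒ IN Λ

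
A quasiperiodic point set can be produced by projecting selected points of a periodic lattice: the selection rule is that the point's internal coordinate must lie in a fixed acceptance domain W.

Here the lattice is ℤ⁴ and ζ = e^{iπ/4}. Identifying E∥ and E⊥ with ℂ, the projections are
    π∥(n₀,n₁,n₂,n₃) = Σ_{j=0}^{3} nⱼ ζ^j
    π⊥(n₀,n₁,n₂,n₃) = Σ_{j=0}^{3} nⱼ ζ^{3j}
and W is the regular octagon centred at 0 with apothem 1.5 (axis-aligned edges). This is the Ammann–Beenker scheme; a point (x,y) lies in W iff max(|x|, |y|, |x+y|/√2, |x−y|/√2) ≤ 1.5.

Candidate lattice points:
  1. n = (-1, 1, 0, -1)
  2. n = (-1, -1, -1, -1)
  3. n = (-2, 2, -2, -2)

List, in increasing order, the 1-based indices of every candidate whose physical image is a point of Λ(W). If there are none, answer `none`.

With ζ = e^{iπ/4} the internal vectors are ζ^0,ζ^3,ζ^6,ζ^9.
candidate 1: n = (-1, 1, 0, -1) → π⊥ ≈ (-2.4142, +0.0000); max(|x|,|y|,|x±y|/√2) = 2.4142 > 1.5 ⇒ ∉ W
candidate 2: n = (-1, -1, -1, -1) → π⊥ ≈ (-1.0000, -0.4142); max(|x|,|y|,|x±y|/√2) = 1.0000 ≤ 1.5 ⇒ ∈ W
candidate 3: n = (-2, 2, -2, -2) → π⊥ ≈ (-4.8284, +2.0000); max(|x|,|y|,|x±y|/√2) = 4.8284 > 1.5 ⇒ ∉ W

2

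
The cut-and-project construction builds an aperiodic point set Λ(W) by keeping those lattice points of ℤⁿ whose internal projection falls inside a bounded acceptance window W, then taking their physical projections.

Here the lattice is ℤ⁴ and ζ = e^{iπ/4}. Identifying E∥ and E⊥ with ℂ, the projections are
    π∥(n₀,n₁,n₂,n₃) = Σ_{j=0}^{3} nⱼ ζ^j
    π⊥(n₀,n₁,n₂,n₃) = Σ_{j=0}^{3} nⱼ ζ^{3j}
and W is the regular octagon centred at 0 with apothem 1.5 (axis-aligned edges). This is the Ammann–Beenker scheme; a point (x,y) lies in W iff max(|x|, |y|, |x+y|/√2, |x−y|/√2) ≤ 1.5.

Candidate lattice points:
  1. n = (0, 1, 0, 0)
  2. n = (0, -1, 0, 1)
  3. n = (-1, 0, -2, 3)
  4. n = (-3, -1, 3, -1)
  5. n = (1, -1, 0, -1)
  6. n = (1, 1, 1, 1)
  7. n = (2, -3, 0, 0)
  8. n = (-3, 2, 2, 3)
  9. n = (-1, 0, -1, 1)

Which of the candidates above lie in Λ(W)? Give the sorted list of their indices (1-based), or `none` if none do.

1, 2, 6

With ζ = e^{iπ/4} the internal vectors are ζ^0,ζ^3,ζ^6,ζ^9.
candidate 1: n = (0, 1, 0, 0) → π⊥ ≈ (-0.70711, +0.70711); max(|x|,|y|,|x±y|/√2) = 1.00000 ≤ 1.5 ⇒ ∈ W
candidate 2: n = (0, -1, 0, 1) → π⊥ ≈ (+1.41421, +0.00000); max(|x|,|y|,|x±y|/√2) = 1.41421 ≤ 1.5 ⇒ ∈ W
candidate 3: n = (-1, 0, -2, 3) → π⊥ ≈ (+1.12132, +4.12132); max(|x|,|y|,|x±y|/√2) = 4.12132 > 1.5 ⇒ ∉ W
candidate 4: n = (-3, -1, 3, -1) → π⊥ ≈ (-3.00000, -4.41421); max(|x|,|y|,|x±y|/√2) = 5.24264 > 1.5 ⇒ ∉ W
candidate 5: n = (1, -1, 0, -1) → π⊥ ≈ (+1.00000, -1.41421); max(|x|,|y|,|x±y|/√2) = 1.70711 > 1.5 ⇒ ∉ W
candidate 6: n = (1, 1, 1, 1) → π⊥ ≈ (+1.00000, +0.41421); max(|x|,|y|,|x±y|/√2) = 1.00000 ≤ 1.5 ⇒ ∈ W
candidate 7: n = (2, -3, 0, 0) → π⊥ ≈ (+4.12132, -2.12132); max(|x|,|y|,|x±y|/√2) = 4.41421 > 1.5 ⇒ ∉ W
candidate 8: n = (-3, 2, 2, 3) → π⊥ ≈ (-2.29289, +1.53553); max(|x|,|y|,|x±y|/√2) = 2.70711 > 1.5 ⇒ ∉ W
candidate 9: n = (-1, 0, -1, 1) → π⊥ ≈ (-0.29289, +1.70711); max(|x|,|y|,|x±y|/√2) = 1.70711 > 1.5 ⇒ ∉ W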